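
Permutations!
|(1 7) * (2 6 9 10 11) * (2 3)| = 6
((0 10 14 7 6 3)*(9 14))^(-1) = ((0 10 9 14 7 6 3))^(-1) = (0 3 6 7 14 9 10)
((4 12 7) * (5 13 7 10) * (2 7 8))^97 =((2 7 4 12 10 5 13 8))^97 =(2 7 4 12 10 5 13 8)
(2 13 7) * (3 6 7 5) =[0, 1, 13, 6, 4, 3, 7, 2, 8, 9, 10, 11, 12, 5] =(2 13 5 3 6 7)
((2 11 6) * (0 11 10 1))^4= ((0 11 6 2 10 1))^4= (0 10 6)(1 2 11)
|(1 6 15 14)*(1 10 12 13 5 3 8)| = 10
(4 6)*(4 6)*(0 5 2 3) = (6)(0 5 2 3) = [5, 1, 3, 0, 4, 2, 6]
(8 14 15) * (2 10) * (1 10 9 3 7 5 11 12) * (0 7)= (0 7 5 11 12 1 10 2 9 3)(8 14 15)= [7, 10, 9, 0, 4, 11, 6, 5, 14, 3, 2, 12, 1, 13, 15, 8]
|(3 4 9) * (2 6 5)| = 3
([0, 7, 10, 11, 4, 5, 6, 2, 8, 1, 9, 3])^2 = [0, 2, 9, 3, 4, 5, 6, 10, 8, 7, 1, 11]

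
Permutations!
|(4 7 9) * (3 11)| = 6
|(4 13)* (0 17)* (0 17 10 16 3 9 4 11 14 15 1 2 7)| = |(17)(0 10 16 3 9 4 13 11 14 15 1 2 7)| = 13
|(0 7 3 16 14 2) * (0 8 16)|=12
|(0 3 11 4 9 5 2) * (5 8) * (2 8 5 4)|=4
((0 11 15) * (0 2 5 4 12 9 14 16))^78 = (0 14 12 5 15)(2 11 16 9 4)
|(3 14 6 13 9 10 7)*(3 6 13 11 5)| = 9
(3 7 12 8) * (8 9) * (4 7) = (3 4 7 12 9 8) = [0, 1, 2, 4, 7, 5, 6, 12, 3, 8, 10, 11, 9]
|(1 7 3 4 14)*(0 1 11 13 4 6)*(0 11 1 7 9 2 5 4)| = 6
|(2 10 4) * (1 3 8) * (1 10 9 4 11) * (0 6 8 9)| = |(0 6 8 10 11 1 3 9 4 2)| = 10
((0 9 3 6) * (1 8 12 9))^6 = (0 6 3 9 12 8 1)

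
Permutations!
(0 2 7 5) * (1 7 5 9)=[2, 7, 5, 3, 4, 0, 6, 9, 8, 1]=(0 2 5)(1 7 9)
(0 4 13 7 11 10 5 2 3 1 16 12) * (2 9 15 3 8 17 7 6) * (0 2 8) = [4, 16, 0, 1, 13, 9, 8, 11, 17, 15, 5, 10, 2, 6, 14, 3, 12, 7] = (0 4 13 6 8 17 7 11 10 5 9 15 3 1 16 12 2)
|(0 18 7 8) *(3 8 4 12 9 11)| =|(0 18 7 4 12 9 11 3 8)| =9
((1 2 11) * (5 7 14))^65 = (1 11 2)(5 14 7)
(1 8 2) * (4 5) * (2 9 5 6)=(1 8 9 5 4 6 2)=[0, 8, 1, 3, 6, 4, 2, 7, 9, 5]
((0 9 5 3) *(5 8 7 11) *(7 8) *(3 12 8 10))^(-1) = ((0 9 7 11 5 12 8 10 3))^(-1) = (0 3 10 8 12 5 11 7 9)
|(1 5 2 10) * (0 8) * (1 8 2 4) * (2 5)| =7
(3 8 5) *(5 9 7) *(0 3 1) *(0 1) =[3, 1, 2, 8, 4, 0, 6, 5, 9, 7] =(0 3 8 9 7 5)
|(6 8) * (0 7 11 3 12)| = |(0 7 11 3 12)(6 8)| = 10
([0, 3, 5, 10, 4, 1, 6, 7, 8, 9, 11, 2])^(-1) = (1 5 2 11 10 3)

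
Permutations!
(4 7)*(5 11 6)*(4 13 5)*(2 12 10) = (2 12 10)(4 7 13 5 11 6) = [0, 1, 12, 3, 7, 11, 4, 13, 8, 9, 2, 6, 10, 5]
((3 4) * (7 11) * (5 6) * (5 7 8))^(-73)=(3 4)(5 7 8 6 11)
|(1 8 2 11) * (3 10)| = 4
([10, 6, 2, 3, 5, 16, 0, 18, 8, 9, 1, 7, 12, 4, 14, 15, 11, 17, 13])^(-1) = [6, 10, 2, 3, 13, 4, 1, 11, 8, 9, 0, 16, 12, 18, 14, 15, 5, 17, 7]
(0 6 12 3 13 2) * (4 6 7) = [7, 1, 0, 13, 6, 5, 12, 4, 8, 9, 10, 11, 3, 2] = (0 7 4 6 12 3 13 2)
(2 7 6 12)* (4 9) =[0, 1, 7, 3, 9, 5, 12, 6, 8, 4, 10, 11, 2] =(2 7 6 12)(4 9)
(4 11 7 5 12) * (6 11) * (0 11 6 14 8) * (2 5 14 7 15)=(0 11 15 2 5 12 4 7 14 8)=[11, 1, 5, 3, 7, 12, 6, 14, 0, 9, 10, 15, 4, 13, 8, 2]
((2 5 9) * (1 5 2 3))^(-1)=((1 5 9 3))^(-1)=(1 3 9 5)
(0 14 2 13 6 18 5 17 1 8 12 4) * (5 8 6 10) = (0 14 2 13 10 5 17 1 6 18 8 12 4) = [14, 6, 13, 3, 0, 17, 18, 7, 12, 9, 5, 11, 4, 10, 2, 15, 16, 1, 8]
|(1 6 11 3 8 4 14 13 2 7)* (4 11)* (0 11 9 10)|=42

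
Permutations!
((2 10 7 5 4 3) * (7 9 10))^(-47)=(2 4 7 3 5)(9 10)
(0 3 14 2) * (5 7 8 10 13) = [3, 1, 0, 14, 4, 7, 6, 8, 10, 9, 13, 11, 12, 5, 2] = (0 3 14 2)(5 7 8 10 13)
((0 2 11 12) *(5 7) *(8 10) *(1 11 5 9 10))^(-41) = ((0 2 5 7 9 10 8 1 11 12))^(-41) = (0 12 11 1 8 10 9 7 5 2)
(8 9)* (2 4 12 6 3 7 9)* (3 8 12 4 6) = (2 6 8)(3 7 9 12) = [0, 1, 6, 7, 4, 5, 8, 9, 2, 12, 10, 11, 3]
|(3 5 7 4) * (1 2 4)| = 6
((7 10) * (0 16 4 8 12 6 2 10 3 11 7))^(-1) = (0 10 2 6 12 8 4 16)(3 7 11) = ((0 16 4 8 12 6 2 10)(3 11 7))^(-1)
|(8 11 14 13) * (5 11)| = |(5 11 14 13 8)| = 5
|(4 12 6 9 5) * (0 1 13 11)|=|(0 1 13 11)(4 12 6 9 5)|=20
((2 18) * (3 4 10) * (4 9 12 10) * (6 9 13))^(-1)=(2 18)(3 10 12 9 6 13)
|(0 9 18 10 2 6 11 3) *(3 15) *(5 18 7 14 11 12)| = 42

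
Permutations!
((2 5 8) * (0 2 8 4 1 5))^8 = (8)(1 4 5)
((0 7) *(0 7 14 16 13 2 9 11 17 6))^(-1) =(0 6 17 11 9 2 13 16 14)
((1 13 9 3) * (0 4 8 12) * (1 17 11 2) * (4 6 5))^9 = (0 4)(1 9 17 2 13 3 11)(5 12)(6 8)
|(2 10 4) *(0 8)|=6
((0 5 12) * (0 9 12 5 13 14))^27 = ((0 13 14)(9 12))^27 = (14)(9 12)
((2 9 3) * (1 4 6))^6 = (9)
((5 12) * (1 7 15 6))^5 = ((1 7 15 6)(5 12))^5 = (1 7 15 6)(5 12)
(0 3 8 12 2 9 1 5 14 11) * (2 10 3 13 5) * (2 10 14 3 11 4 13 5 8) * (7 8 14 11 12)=(0 5 3 2 9 1 10 12 11)(4 13 14)(7 8)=[5, 10, 9, 2, 13, 3, 6, 8, 7, 1, 12, 0, 11, 14, 4]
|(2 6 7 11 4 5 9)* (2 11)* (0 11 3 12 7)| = |(0 11 4 5 9 3 12 7 2 6)| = 10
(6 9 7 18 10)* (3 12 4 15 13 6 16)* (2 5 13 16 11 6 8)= (2 5 13 8)(3 12 4 15 16)(6 9 7 18 10 11)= [0, 1, 5, 12, 15, 13, 9, 18, 2, 7, 11, 6, 4, 8, 14, 16, 3, 17, 10]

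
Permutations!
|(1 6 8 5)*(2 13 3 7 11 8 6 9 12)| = |(1 9 12 2 13 3 7 11 8 5)| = 10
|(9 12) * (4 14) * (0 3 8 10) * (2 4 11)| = 4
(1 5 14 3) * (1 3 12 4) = (1 5 14 12 4) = [0, 5, 2, 3, 1, 14, 6, 7, 8, 9, 10, 11, 4, 13, 12]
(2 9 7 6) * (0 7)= [7, 1, 9, 3, 4, 5, 2, 6, 8, 0]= (0 7 6 2 9)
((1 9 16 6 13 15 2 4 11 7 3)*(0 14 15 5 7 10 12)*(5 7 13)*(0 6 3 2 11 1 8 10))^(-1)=(0 11 15 14)(1 4 2 7 13 5 6 12 10 8 3 16 9)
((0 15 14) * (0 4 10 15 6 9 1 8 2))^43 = (0 6 9 1 8 2)(4 14 15 10)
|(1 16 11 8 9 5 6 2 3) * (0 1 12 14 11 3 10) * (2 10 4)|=|(0 1 16 3 12 14 11 8 9 5 6 10)(2 4)|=12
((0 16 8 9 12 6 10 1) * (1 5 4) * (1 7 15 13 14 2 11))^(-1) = (0 1 11 2 14 13 15 7 4 5 10 6 12 9 8 16) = ((0 16 8 9 12 6 10 5 4 7 15 13 14 2 11 1))^(-1)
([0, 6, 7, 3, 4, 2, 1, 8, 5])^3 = (1 6)(2 5 8 7)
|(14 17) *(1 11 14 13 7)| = |(1 11 14 17 13 7)| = 6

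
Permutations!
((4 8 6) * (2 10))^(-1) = (2 10)(4 6 8)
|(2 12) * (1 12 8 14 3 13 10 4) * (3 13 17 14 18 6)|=12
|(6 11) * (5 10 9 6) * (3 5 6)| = |(3 5 10 9)(6 11)| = 4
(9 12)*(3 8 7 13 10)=[0, 1, 2, 8, 4, 5, 6, 13, 7, 12, 3, 11, 9, 10]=(3 8 7 13 10)(9 12)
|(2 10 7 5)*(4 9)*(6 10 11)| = 6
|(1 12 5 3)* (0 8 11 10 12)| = 8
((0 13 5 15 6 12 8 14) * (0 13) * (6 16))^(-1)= (5 13 14 8 12 6 16 15)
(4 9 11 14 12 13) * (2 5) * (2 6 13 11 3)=(2 5 6 13 4 9 3)(11 14 12)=[0, 1, 5, 2, 9, 6, 13, 7, 8, 3, 10, 14, 11, 4, 12]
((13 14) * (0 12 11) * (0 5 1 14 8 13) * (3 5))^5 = (0 1 3 12 14 5 11)(8 13)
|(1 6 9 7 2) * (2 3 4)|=|(1 6 9 7 3 4 2)|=7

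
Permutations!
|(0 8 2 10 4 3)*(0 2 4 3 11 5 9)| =|(0 8 4 11 5 9)(2 10 3)| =6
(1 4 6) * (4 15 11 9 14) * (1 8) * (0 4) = (0 4 6 8 1 15 11 9 14) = [4, 15, 2, 3, 6, 5, 8, 7, 1, 14, 10, 9, 12, 13, 0, 11]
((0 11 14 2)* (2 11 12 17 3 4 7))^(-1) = (0 2 7 4 3 17 12)(11 14)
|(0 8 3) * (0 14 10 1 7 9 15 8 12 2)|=24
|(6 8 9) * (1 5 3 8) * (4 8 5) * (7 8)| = 6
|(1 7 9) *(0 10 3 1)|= 6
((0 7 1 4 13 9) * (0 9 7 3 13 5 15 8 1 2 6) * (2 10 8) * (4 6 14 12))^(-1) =((0 3 13 7 10 8 1 6)(2 14 12 4 5 15))^(-1) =(0 6 1 8 10 7 13 3)(2 15 5 4 12 14)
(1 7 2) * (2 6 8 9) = (1 7 6 8 9 2) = [0, 7, 1, 3, 4, 5, 8, 6, 9, 2]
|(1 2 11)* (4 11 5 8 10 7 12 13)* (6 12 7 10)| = 9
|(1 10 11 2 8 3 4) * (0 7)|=|(0 7)(1 10 11 2 8 3 4)|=14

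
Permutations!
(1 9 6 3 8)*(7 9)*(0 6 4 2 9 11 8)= (0 6 3)(1 7 11 8)(2 9 4)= [6, 7, 9, 0, 2, 5, 3, 11, 1, 4, 10, 8]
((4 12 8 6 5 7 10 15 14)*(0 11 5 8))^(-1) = (0 12 4 14 15 10 7 5 11)(6 8)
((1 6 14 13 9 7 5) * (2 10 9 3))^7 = ((1 6 14 13 3 2 10 9 7 5))^7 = (1 9 3 6 7 2 14 5 10 13)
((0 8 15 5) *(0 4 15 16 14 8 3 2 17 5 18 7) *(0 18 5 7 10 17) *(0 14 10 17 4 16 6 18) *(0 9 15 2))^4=((0 3)(2 14 8 6 18 17 7 9 15 5 16 10 4))^4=(2 18 15 4 6 9 10 8 7 16 14 17 5)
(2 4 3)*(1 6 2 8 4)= (1 6 2)(3 8 4)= [0, 6, 1, 8, 3, 5, 2, 7, 4]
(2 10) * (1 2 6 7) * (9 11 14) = (1 2 10 6 7)(9 11 14) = [0, 2, 10, 3, 4, 5, 7, 1, 8, 11, 6, 14, 12, 13, 9]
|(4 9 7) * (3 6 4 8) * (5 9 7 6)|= 7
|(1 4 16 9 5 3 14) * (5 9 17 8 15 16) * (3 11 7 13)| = 8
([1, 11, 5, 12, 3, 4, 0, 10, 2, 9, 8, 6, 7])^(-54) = (0 11)(1 6)(2 4 12 10)(3 7 8 5)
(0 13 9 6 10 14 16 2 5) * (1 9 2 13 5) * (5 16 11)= (0 16 13 2 1 9 6 10 14 11 5)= [16, 9, 1, 3, 4, 0, 10, 7, 8, 6, 14, 5, 12, 2, 11, 15, 13]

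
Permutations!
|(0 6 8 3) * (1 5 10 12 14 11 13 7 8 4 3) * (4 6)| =9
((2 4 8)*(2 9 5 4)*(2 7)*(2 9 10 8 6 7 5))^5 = (2 9 7 6 4 5)(8 10)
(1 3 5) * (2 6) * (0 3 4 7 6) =(0 3 5 1 4 7 6 2) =[3, 4, 0, 5, 7, 1, 2, 6]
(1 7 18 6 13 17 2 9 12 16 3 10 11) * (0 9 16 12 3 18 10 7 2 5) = [9, 2, 16, 7, 4, 0, 13, 10, 8, 3, 11, 1, 12, 17, 14, 15, 18, 5, 6] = (0 9 3 7 10 11 1 2 16 18 6 13 17 5)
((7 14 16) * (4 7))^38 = (4 14)(7 16) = ((4 7 14 16))^38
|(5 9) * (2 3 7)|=|(2 3 7)(5 9)|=6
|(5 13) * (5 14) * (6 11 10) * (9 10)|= 12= |(5 13 14)(6 11 9 10)|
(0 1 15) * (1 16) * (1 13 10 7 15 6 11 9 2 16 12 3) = (0 12 3 1 6 11 9 2 16 13 10 7 15) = [12, 6, 16, 1, 4, 5, 11, 15, 8, 2, 7, 9, 3, 10, 14, 0, 13]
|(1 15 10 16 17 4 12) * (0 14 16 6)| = |(0 14 16 17 4 12 1 15 10 6)| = 10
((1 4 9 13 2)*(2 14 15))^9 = (1 9 14 2 4 13 15)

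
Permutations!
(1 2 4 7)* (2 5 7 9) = (1 5 7)(2 4 9) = [0, 5, 4, 3, 9, 7, 6, 1, 8, 2]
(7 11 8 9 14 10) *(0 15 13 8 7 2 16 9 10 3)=[15, 1, 16, 0, 4, 5, 6, 11, 10, 14, 2, 7, 12, 8, 3, 13, 9]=(0 15 13 8 10 2 16 9 14 3)(7 11)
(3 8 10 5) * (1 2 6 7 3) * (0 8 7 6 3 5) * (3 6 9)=[8, 2, 6, 7, 4, 1, 9, 5, 10, 3, 0]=(0 8 10)(1 2 6 9 3 7 5)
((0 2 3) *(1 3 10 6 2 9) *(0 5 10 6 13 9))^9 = ((1 3 5 10 13 9)(2 6))^9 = (1 10)(2 6)(3 13)(5 9)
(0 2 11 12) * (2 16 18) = [16, 1, 11, 3, 4, 5, 6, 7, 8, 9, 10, 12, 0, 13, 14, 15, 18, 17, 2] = (0 16 18 2 11 12)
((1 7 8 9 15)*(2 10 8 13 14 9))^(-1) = (1 15 9 14 13 7)(2 8 10)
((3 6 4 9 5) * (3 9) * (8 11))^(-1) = (3 4 6)(5 9)(8 11) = ((3 6 4)(5 9)(8 11))^(-1)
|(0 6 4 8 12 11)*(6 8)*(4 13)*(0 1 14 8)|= 15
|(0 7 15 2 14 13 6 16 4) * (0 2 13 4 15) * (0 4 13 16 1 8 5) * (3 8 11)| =|(0 7 4 2 14 13 6 1 11 3 8 5)(15 16)| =12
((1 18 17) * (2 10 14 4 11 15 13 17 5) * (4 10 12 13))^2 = (1 5 12 17 18 2 13)(4 15 11)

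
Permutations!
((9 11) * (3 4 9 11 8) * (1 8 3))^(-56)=(11)(3 4 9)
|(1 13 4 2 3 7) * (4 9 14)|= 8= |(1 13 9 14 4 2 3 7)|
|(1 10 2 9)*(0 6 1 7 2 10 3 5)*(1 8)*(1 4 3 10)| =6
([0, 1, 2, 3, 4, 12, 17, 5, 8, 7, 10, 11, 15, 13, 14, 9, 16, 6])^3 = (5 9 12 7 15)(6 17)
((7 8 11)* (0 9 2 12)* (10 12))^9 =((0 9 2 10 12)(7 8 11))^9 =(0 12 10 2 9)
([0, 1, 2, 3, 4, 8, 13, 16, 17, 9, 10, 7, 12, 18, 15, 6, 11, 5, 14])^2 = [0, 1, 2, 3, 4, 17, 18, 11, 5, 9, 10, 16, 12, 14, 6, 13, 7, 8, 15]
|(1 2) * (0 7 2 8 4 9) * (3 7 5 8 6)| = 5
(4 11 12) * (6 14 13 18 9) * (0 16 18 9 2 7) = [16, 1, 7, 3, 11, 5, 14, 0, 8, 6, 10, 12, 4, 9, 13, 15, 18, 17, 2] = (0 16 18 2 7)(4 11 12)(6 14 13 9)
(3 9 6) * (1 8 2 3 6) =[0, 8, 3, 9, 4, 5, 6, 7, 2, 1] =(1 8 2 3 9)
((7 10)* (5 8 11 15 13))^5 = ((5 8 11 15 13)(7 10))^5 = (15)(7 10)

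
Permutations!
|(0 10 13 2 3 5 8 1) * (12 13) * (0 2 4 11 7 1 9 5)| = |(0 10 12 13 4 11 7 1 2 3)(5 8 9)| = 30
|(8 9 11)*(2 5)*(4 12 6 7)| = |(2 5)(4 12 6 7)(8 9 11)| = 12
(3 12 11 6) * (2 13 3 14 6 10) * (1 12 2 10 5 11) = [0, 12, 13, 2, 4, 11, 14, 7, 8, 9, 10, 5, 1, 3, 6] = (1 12)(2 13 3)(5 11)(6 14)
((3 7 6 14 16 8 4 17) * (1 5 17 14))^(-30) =(17)(4 16)(8 14)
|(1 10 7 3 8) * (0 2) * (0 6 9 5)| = 5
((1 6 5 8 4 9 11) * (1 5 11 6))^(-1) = (4 8 5 11 6 9)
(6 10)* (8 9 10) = [0, 1, 2, 3, 4, 5, 8, 7, 9, 10, 6] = (6 8 9 10)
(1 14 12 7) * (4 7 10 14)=(1 4 7)(10 14 12)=[0, 4, 2, 3, 7, 5, 6, 1, 8, 9, 14, 11, 10, 13, 12]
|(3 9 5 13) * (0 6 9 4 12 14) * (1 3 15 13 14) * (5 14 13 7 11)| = 20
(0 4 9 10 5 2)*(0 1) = [4, 0, 1, 3, 9, 2, 6, 7, 8, 10, 5] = (0 4 9 10 5 2 1)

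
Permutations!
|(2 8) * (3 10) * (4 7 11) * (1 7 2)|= |(1 7 11 4 2 8)(3 10)|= 6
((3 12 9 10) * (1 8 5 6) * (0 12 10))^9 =(12)(1 8 5 6)(3 10)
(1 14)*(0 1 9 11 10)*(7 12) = [1, 14, 2, 3, 4, 5, 6, 12, 8, 11, 0, 10, 7, 13, 9] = (0 1 14 9 11 10)(7 12)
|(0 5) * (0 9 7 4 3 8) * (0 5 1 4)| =8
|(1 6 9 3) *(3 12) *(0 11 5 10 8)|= 5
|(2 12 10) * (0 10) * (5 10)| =|(0 5 10 2 12)| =5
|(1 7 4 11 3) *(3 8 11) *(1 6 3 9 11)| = |(1 7 4 9 11 8)(3 6)| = 6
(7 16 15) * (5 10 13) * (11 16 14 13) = [0, 1, 2, 3, 4, 10, 6, 14, 8, 9, 11, 16, 12, 5, 13, 7, 15] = (5 10 11 16 15 7 14 13)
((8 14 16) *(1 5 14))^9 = (1 8 16 14 5)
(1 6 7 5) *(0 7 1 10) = [7, 6, 2, 3, 4, 10, 1, 5, 8, 9, 0] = (0 7 5 10)(1 6)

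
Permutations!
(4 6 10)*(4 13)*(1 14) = (1 14)(4 6 10 13) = [0, 14, 2, 3, 6, 5, 10, 7, 8, 9, 13, 11, 12, 4, 1]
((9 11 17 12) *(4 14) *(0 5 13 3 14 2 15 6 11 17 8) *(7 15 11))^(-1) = ((0 5 13 3 14 4 2 11 8)(6 7 15)(9 17 12))^(-1) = (0 8 11 2 4 14 3 13 5)(6 15 7)(9 12 17)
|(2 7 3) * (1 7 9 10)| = |(1 7 3 2 9 10)| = 6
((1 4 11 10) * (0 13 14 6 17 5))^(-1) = (0 5 17 6 14 13)(1 10 11 4)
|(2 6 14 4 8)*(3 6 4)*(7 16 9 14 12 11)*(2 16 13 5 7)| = 30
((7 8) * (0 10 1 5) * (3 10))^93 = ((0 3 10 1 5)(7 8))^93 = (0 1 3 5 10)(7 8)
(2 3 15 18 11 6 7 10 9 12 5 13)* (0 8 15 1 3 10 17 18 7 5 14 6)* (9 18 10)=(0 8 15 7 17 10 18 11)(1 3)(2 9 12 14 6 5 13)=[8, 3, 9, 1, 4, 13, 5, 17, 15, 12, 18, 0, 14, 2, 6, 7, 16, 10, 11]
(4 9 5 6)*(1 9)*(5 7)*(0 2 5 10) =[2, 9, 5, 3, 1, 6, 4, 10, 8, 7, 0] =(0 2 5 6 4 1 9 7 10)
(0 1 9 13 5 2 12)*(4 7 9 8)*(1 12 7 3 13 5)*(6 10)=(0 12)(1 8 4 3 13)(2 7 9 5)(6 10)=[12, 8, 7, 13, 3, 2, 10, 9, 4, 5, 6, 11, 0, 1]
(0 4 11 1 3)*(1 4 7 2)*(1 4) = (0 7 2 4 11 1 3) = [7, 3, 4, 0, 11, 5, 6, 2, 8, 9, 10, 1]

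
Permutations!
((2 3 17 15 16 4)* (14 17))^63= (17)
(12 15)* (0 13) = [13, 1, 2, 3, 4, 5, 6, 7, 8, 9, 10, 11, 15, 0, 14, 12] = (0 13)(12 15)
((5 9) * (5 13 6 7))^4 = (5 7 6 13 9) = ((5 9 13 6 7))^4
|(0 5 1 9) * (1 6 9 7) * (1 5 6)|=|(0 6 9)(1 7 5)|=3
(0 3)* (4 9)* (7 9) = (0 3)(4 7 9) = [3, 1, 2, 0, 7, 5, 6, 9, 8, 4]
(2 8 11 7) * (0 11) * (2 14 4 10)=(0 11 7 14 4 10 2 8)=[11, 1, 8, 3, 10, 5, 6, 14, 0, 9, 2, 7, 12, 13, 4]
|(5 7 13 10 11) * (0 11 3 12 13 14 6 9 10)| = 11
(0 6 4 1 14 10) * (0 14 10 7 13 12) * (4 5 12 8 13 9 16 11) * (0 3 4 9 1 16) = (0 6 5 12 3 4 16 11 9)(1 10 14 7)(8 13) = [6, 10, 2, 4, 16, 12, 5, 1, 13, 0, 14, 9, 3, 8, 7, 15, 11]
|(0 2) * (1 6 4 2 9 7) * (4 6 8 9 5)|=4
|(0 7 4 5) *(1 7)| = 5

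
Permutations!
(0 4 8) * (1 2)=(0 4 8)(1 2)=[4, 2, 1, 3, 8, 5, 6, 7, 0]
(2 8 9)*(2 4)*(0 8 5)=(0 8 9 4 2 5)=[8, 1, 5, 3, 2, 0, 6, 7, 9, 4]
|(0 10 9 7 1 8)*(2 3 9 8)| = 15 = |(0 10 8)(1 2 3 9 7)|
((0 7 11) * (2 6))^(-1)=(0 11 7)(2 6)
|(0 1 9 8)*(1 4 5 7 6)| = 8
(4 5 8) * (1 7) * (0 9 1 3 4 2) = (0 9 1 7 3 4 5 8 2) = [9, 7, 0, 4, 5, 8, 6, 3, 2, 1]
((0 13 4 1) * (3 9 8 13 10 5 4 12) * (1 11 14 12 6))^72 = (0 3 10 9 5 8 4 13 11 6 14 1 12)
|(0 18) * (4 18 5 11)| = 5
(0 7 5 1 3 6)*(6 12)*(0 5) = (0 7)(1 3 12 6 5) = [7, 3, 2, 12, 4, 1, 5, 0, 8, 9, 10, 11, 6]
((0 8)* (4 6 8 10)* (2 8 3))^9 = (0 4 3 8 10 6 2)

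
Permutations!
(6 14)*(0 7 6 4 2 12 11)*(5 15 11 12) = [7, 1, 5, 3, 2, 15, 14, 6, 8, 9, 10, 0, 12, 13, 4, 11] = (0 7 6 14 4 2 5 15 11)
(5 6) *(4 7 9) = (4 7 9)(5 6) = [0, 1, 2, 3, 7, 6, 5, 9, 8, 4]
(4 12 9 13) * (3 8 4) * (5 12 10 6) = (3 8 4 10 6 5 12 9 13) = [0, 1, 2, 8, 10, 12, 5, 7, 4, 13, 6, 11, 9, 3]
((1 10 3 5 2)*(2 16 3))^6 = ((1 10 2)(3 5 16))^6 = (16)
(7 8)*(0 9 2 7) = (0 9 2 7 8) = [9, 1, 7, 3, 4, 5, 6, 8, 0, 2]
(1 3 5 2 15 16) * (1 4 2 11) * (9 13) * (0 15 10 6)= (0 15 16 4 2 10 6)(1 3 5 11)(9 13)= [15, 3, 10, 5, 2, 11, 0, 7, 8, 13, 6, 1, 12, 9, 14, 16, 4]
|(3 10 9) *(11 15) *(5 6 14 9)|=|(3 10 5 6 14 9)(11 15)|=6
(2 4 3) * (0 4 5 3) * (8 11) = (0 4)(2 5 3)(8 11) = [4, 1, 5, 2, 0, 3, 6, 7, 11, 9, 10, 8]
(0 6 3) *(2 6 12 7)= (0 12 7 2 6 3)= [12, 1, 6, 0, 4, 5, 3, 2, 8, 9, 10, 11, 7]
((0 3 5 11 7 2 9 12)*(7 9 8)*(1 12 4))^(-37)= (0 11 1 3 9 12 5 4)(2 7 8)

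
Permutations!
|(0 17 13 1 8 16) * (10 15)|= |(0 17 13 1 8 16)(10 15)|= 6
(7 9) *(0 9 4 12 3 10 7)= [9, 1, 2, 10, 12, 5, 6, 4, 8, 0, 7, 11, 3]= (0 9)(3 10 7 4 12)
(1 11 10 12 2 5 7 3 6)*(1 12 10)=[0, 11, 5, 6, 4, 7, 12, 3, 8, 9, 10, 1, 2]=(1 11)(2 5 7 3 6 12)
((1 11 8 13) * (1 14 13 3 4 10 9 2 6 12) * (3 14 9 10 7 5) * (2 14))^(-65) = ((1 11 8 2 6 12)(3 4 7 5)(9 14 13))^(-65) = (1 11 8 2 6 12)(3 5 7 4)(9 14 13)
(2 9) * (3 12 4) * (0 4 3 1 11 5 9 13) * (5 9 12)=[4, 11, 13, 5, 1, 12, 6, 7, 8, 2, 10, 9, 3, 0]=(0 4 1 11 9 2 13)(3 5 12)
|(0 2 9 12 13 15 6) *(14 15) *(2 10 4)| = |(0 10 4 2 9 12 13 14 15 6)| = 10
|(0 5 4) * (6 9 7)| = 3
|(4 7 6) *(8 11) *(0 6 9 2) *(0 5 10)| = |(0 6 4 7 9 2 5 10)(8 11)| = 8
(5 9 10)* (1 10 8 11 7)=[0, 10, 2, 3, 4, 9, 6, 1, 11, 8, 5, 7]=(1 10 5 9 8 11 7)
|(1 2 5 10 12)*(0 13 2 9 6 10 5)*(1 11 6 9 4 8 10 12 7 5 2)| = 9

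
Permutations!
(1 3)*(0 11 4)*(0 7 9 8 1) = (0 11 4 7 9 8 1 3) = [11, 3, 2, 0, 7, 5, 6, 9, 1, 8, 10, 4]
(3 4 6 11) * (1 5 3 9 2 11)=(1 5 3 4 6)(2 11 9)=[0, 5, 11, 4, 6, 3, 1, 7, 8, 2, 10, 9]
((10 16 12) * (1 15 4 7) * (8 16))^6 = (1 4)(7 15)(8 12)(10 16)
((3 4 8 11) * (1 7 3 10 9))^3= ((1 7 3 4 8 11 10 9))^3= (1 4 10 7 8 9 3 11)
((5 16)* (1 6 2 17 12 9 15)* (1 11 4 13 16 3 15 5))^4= ((1 6 2 17 12 9 5 3 15 11 4 13 16))^4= (1 12 15 16 17 3 13 2 5 4 6 9 11)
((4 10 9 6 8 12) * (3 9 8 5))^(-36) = (12)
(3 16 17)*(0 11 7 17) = (0 11 7 17 3 16) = [11, 1, 2, 16, 4, 5, 6, 17, 8, 9, 10, 7, 12, 13, 14, 15, 0, 3]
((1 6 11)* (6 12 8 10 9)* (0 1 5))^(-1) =((0 1 12 8 10 9 6 11 5))^(-1) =(0 5 11 6 9 10 8 12 1)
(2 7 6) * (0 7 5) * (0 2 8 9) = (0 7 6 8 9)(2 5) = [7, 1, 5, 3, 4, 2, 8, 6, 9, 0]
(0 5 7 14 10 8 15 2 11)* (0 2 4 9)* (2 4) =(0 5 7 14 10 8 15 2 11 4 9) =[5, 1, 11, 3, 9, 7, 6, 14, 15, 0, 8, 4, 12, 13, 10, 2]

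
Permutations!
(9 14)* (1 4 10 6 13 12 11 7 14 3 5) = (1 4 10 6 13 12 11 7 14 9 3 5) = [0, 4, 2, 5, 10, 1, 13, 14, 8, 3, 6, 7, 11, 12, 9]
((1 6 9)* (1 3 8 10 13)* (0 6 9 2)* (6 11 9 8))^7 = ((0 11 9 3 6 2)(1 8 10 13))^7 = (0 11 9 3 6 2)(1 13 10 8)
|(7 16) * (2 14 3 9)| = 4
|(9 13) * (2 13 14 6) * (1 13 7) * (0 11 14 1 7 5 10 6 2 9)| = |(0 11 14 2 5 10 6 9 1 13)| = 10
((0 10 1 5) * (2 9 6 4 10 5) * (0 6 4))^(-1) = (0 6 5)(1 10 4 9 2)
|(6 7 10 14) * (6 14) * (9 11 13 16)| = |(6 7 10)(9 11 13 16)| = 12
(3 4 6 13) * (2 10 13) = [0, 1, 10, 4, 6, 5, 2, 7, 8, 9, 13, 11, 12, 3] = (2 10 13 3 4 6)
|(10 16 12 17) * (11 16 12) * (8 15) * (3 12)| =4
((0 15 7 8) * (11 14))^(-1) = ((0 15 7 8)(11 14))^(-1) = (0 8 7 15)(11 14)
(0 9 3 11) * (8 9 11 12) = (0 11)(3 12 8 9) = [11, 1, 2, 12, 4, 5, 6, 7, 9, 3, 10, 0, 8]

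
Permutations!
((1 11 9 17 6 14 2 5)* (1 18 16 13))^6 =((1 11 9 17 6 14 2 5 18 16 13))^6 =(1 2 11 5 9 18 17 16 6 13 14)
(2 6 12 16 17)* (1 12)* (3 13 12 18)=(1 18 3 13 12 16 17 2 6)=[0, 18, 6, 13, 4, 5, 1, 7, 8, 9, 10, 11, 16, 12, 14, 15, 17, 2, 3]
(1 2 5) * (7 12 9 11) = (1 2 5)(7 12 9 11) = [0, 2, 5, 3, 4, 1, 6, 12, 8, 11, 10, 7, 9]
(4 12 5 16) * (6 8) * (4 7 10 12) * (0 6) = (0 6 8)(5 16 7 10 12) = [6, 1, 2, 3, 4, 16, 8, 10, 0, 9, 12, 11, 5, 13, 14, 15, 7]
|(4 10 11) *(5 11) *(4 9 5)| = |(4 10)(5 11 9)| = 6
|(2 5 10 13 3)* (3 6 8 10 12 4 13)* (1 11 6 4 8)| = 6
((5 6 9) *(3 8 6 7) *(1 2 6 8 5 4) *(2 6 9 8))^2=((1 6 8 2 9 4)(3 5 7))^2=(1 8 9)(2 4 6)(3 7 5)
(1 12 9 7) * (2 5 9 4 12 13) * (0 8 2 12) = (0 8 2 5 9 7 1 13 12 4) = [8, 13, 5, 3, 0, 9, 6, 1, 2, 7, 10, 11, 4, 12]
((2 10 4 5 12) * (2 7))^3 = (2 5)(4 7)(10 12)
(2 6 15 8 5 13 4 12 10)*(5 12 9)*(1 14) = (1 14)(2 6 15 8 12 10)(4 9 5 13) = [0, 14, 6, 3, 9, 13, 15, 7, 12, 5, 2, 11, 10, 4, 1, 8]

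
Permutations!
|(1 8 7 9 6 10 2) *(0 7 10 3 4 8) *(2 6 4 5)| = 11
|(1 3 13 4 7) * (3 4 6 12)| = 12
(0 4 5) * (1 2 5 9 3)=(0 4 9 3 1 2 5)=[4, 2, 5, 1, 9, 0, 6, 7, 8, 3]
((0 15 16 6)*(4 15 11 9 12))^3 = (0 12 16 11 4 6 9 15)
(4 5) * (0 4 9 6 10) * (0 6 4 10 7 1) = (0 10 6 7 1)(4 5 9) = [10, 0, 2, 3, 5, 9, 7, 1, 8, 4, 6]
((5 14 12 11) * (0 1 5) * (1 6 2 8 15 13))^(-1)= (0 11 12 14 5 1 13 15 8 2 6)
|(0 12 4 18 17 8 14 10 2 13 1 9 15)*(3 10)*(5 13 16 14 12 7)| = 35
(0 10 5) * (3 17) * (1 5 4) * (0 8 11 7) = (0 10 4 1 5 8 11 7)(3 17) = [10, 5, 2, 17, 1, 8, 6, 0, 11, 9, 4, 7, 12, 13, 14, 15, 16, 3]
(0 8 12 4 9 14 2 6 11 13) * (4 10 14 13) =(0 8 12 10 14 2 6 11 4 9 13) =[8, 1, 6, 3, 9, 5, 11, 7, 12, 13, 14, 4, 10, 0, 2]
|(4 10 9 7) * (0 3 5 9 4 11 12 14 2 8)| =10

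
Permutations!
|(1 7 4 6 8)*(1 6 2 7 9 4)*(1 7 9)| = 6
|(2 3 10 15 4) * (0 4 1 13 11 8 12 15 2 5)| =6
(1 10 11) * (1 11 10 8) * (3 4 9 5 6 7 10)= (11)(1 8)(3 4 9 5 6 7 10)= [0, 8, 2, 4, 9, 6, 7, 10, 1, 5, 3, 11]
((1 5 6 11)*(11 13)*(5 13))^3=((1 13 11)(5 6))^3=(13)(5 6)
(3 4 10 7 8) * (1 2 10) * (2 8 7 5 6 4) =(1 8 3 2 10 5 6 4) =[0, 8, 10, 2, 1, 6, 4, 7, 3, 9, 5]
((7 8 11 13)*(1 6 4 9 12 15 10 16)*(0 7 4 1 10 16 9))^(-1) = (0 4 13 11 8 7)(1 6)(9 10 16 15 12)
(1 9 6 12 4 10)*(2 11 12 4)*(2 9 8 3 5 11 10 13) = (1 8 3 5 11 12 9 6 4 13 2 10) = [0, 8, 10, 5, 13, 11, 4, 7, 3, 6, 1, 12, 9, 2]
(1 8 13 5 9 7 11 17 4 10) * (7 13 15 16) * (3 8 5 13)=(1 5 9 3 8 15 16 7 11 17 4 10)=[0, 5, 2, 8, 10, 9, 6, 11, 15, 3, 1, 17, 12, 13, 14, 16, 7, 4]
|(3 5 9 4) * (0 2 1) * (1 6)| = 4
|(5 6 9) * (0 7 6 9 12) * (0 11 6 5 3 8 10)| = |(0 7 5 9 3 8 10)(6 12 11)| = 21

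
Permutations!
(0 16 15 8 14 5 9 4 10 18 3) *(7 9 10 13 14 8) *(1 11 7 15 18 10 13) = (0 16 18 3)(1 11 7 9 4)(5 13 14) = [16, 11, 2, 0, 1, 13, 6, 9, 8, 4, 10, 7, 12, 14, 5, 15, 18, 17, 3]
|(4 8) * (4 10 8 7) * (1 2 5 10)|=|(1 2 5 10 8)(4 7)|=10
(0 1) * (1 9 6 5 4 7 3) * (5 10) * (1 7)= (0 9 6 10 5 4 1)(3 7)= [9, 0, 2, 7, 1, 4, 10, 3, 8, 6, 5]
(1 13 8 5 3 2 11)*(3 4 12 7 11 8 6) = (1 13 6 3 2 8 5 4 12 7 11) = [0, 13, 8, 2, 12, 4, 3, 11, 5, 9, 10, 1, 7, 6]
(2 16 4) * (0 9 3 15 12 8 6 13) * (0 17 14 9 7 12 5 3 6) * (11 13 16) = (0 7 12 8)(2 11 13 17 14 9 6 16 4)(3 15 5) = [7, 1, 11, 15, 2, 3, 16, 12, 0, 6, 10, 13, 8, 17, 9, 5, 4, 14]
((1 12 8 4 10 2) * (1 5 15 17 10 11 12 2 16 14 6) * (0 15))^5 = (0 14)(1 17)(2 10)(4 11 12 8)(5 16)(6 15)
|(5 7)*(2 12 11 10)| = 4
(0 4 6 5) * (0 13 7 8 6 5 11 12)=(0 4 5 13 7 8 6 11 12)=[4, 1, 2, 3, 5, 13, 11, 8, 6, 9, 10, 12, 0, 7]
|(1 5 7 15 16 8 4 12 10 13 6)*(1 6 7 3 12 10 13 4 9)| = |(1 5 3 12 13 7 15 16 8 9)(4 10)| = 10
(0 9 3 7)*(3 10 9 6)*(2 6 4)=(0 4 2 6 3 7)(9 10)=[4, 1, 6, 7, 2, 5, 3, 0, 8, 10, 9]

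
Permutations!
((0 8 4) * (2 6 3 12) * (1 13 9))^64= (0 8 4)(1 13 9)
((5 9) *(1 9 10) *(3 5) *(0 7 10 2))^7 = (0 2 5 3 9 1 10 7) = ((0 7 10 1 9 3 5 2))^7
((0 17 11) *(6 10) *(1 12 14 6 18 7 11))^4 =(0 14 7 1 10)(6 11 12 18 17)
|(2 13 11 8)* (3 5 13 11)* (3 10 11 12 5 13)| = |(2 12 5 3 13 10 11 8)| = 8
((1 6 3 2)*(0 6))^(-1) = ((0 6 3 2 1))^(-1) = (0 1 2 3 6)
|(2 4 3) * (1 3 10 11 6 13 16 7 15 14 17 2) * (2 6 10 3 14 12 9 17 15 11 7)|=12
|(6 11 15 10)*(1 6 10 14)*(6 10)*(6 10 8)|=|(1 8 6 11 15 14)|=6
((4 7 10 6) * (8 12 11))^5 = ((4 7 10 6)(8 12 11))^5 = (4 7 10 6)(8 11 12)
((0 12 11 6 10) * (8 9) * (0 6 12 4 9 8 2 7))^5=(6 10)(11 12)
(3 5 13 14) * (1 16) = [0, 16, 2, 5, 4, 13, 6, 7, 8, 9, 10, 11, 12, 14, 3, 15, 1] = (1 16)(3 5 13 14)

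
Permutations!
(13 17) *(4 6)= (4 6)(13 17)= [0, 1, 2, 3, 6, 5, 4, 7, 8, 9, 10, 11, 12, 17, 14, 15, 16, 13]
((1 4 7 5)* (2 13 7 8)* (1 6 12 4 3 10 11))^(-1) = (1 11 10 3)(2 8 4 12 6 5 7 13)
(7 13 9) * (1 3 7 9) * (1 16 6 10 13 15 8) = (1 3 7 15 8)(6 10 13 16) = [0, 3, 2, 7, 4, 5, 10, 15, 1, 9, 13, 11, 12, 16, 14, 8, 6]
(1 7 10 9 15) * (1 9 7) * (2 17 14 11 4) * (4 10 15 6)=(2 17 14 11 10 7 15 9 6 4)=[0, 1, 17, 3, 2, 5, 4, 15, 8, 6, 7, 10, 12, 13, 11, 9, 16, 14]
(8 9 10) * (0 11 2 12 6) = (0 11 2 12 6)(8 9 10) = [11, 1, 12, 3, 4, 5, 0, 7, 9, 10, 8, 2, 6]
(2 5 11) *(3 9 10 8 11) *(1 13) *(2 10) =(1 13)(2 5 3 9)(8 11 10) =[0, 13, 5, 9, 4, 3, 6, 7, 11, 2, 8, 10, 12, 1]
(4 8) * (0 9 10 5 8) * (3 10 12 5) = [9, 1, 2, 10, 0, 8, 6, 7, 4, 12, 3, 11, 5] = (0 9 12 5 8 4)(3 10)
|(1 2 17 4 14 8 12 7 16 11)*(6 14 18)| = |(1 2 17 4 18 6 14 8 12 7 16 11)| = 12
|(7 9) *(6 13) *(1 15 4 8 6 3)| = |(1 15 4 8 6 13 3)(7 9)| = 14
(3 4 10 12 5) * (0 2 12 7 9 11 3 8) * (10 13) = (0 2 12 5 8)(3 4 13 10 7 9 11) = [2, 1, 12, 4, 13, 8, 6, 9, 0, 11, 7, 3, 5, 10]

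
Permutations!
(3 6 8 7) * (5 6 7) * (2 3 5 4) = [0, 1, 3, 7, 2, 6, 8, 5, 4] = (2 3 7 5 6 8 4)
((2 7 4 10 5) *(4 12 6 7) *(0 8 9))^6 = ((0 8 9)(2 4 10 5)(6 7 12))^6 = (12)(2 10)(4 5)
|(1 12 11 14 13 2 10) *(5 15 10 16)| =|(1 12 11 14 13 2 16 5 15 10)| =10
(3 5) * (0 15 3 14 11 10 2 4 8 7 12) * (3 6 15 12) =[12, 1, 4, 5, 8, 14, 15, 3, 7, 9, 2, 10, 0, 13, 11, 6] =(0 12)(2 4 8 7 3 5 14 11 10)(6 15)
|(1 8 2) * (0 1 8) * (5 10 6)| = |(0 1)(2 8)(5 10 6)| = 6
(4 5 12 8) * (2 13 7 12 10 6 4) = (2 13 7 12 8)(4 5 10 6) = [0, 1, 13, 3, 5, 10, 4, 12, 2, 9, 6, 11, 8, 7]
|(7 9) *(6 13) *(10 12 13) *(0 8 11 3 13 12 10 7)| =|(0 8 11 3 13 6 7 9)| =8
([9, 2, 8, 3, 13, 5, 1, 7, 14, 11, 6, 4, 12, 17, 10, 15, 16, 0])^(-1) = [17, 6, 1, 3, 11, 5, 10, 7, 2, 0, 14, 9, 12, 4, 8, 15, 16, 13]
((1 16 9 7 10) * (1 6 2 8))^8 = (16)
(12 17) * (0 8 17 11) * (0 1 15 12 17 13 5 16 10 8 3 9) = [3, 15, 2, 9, 4, 16, 6, 7, 13, 0, 8, 1, 11, 5, 14, 12, 10, 17] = (17)(0 3 9)(1 15 12 11)(5 16 10 8 13)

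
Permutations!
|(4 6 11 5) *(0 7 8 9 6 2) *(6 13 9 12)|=|(0 7 8 12 6 11 5 4 2)(9 13)|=18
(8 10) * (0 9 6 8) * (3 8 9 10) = (0 10)(3 8)(6 9) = [10, 1, 2, 8, 4, 5, 9, 7, 3, 6, 0]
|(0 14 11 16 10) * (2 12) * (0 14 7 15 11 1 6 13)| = 10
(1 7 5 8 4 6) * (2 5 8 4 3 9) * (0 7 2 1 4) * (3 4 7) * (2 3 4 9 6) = [4, 3, 5, 6, 2, 0, 7, 8, 9, 1] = (0 4 2 5)(1 3 6 7 8 9)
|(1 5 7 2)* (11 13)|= |(1 5 7 2)(11 13)|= 4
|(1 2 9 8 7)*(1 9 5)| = 3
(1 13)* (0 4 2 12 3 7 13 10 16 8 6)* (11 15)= (0 4 2 12 3 7 13 1 10 16 8 6)(11 15)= [4, 10, 12, 7, 2, 5, 0, 13, 6, 9, 16, 15, 3, 1, 14, 11, 8]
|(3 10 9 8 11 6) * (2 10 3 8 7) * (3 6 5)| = 20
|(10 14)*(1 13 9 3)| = 4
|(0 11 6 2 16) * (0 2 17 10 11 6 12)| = |(0 6 17 10 11 12)(2 16)| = 6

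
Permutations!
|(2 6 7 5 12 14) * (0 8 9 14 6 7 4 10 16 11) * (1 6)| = 14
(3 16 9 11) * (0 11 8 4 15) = (0 11 3 16 9 8 4 15) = [11, 1, 2, 16, 15, 5, 6, 7, 4, 8, 10, 3, 12, 13, 14, 0, 9]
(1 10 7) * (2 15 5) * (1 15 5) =(1 10 7 15)(2 5) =[0, 10, 5, 3, 4, 2, 6, 15, 8, 9, 7, 11, 12, 13, 14, 1]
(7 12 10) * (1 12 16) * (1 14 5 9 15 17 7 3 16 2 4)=(1 12 10 3 16 14 5 9 15 17 7 2 4)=[0, 12, 4, 16, 1, 9, 6, 2, 8, 15, 3, 11, 10, 13, 5, 17, 14, 7]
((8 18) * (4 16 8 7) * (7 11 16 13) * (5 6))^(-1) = ((4 13 7)(5 6)(8 18 11 16))^(-1) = (4 7 13)(5 6)(8 16 11 18)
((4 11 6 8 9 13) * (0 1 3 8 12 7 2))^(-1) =(0 2 7 12 6 11 4 13 9 8 3 1)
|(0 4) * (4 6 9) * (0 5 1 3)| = 7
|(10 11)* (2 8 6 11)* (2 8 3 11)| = 6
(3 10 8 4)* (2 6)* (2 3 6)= (3 10 8 4 6)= [0, 1, 2, 10, 6, 5, 3, 7, 4, 9, 8]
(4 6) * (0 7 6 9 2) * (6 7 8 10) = [8, 1, 0, 3, 9, 5, 4, 7, 10, 2, 6] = (0 8 10 6 4 9 2)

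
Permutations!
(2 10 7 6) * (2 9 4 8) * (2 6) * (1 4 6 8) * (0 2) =[2, 4, 10, 3, 1, 5, 9, 0, 8, 6, 7] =(0 2 10 7)(1 4)(6 9)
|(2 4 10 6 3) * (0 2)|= |(0 2 4 10 6 3)|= 6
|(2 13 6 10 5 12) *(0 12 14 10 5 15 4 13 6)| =10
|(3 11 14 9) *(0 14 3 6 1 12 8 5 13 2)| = 10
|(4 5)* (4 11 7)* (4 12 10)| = 6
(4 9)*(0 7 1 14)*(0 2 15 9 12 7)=(1 14 2 15 9 4 12 7)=[0, 14, 15, 3, 12, 5, 6, 1, 8, 4, 10, 11, 7, 13, 2, 9]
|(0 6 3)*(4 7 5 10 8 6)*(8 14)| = |(0 4 7 5 10 14 8 6 3)| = 9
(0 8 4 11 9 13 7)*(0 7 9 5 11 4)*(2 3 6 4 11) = (0 8)(2 3 6 4 11 5)(9 13) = [8, 1, 3, 6, 11, 2, 4, 7, 0, 13, 10, 5, 12, 9]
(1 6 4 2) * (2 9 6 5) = (1 5 2)(4 9 6) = [0, 5, 1, 3, 9, 2, 4, 7, 8, 6]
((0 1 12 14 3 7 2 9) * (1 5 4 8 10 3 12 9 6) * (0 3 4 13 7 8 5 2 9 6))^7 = ((0 2)(1 6)(3 8 10 4 5 13 7 9)(12 14))^7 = (0 2)(1 6)(3 9 7 13 5 4 10 8)(12 14)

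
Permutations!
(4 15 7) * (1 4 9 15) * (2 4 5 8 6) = (1 5 8 6 2 4)(7 9 15) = [0, 5, 4, 3, 1, 8, 2, 9, 6, 15, 10, 11, 12, 13, 14, 7]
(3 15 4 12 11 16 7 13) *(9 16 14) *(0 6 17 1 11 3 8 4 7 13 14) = [6, 11, 2, 15, 12, 5, 17, 14, 4, 16, 10, 0, 3, 8, 9, 7, 13, 1] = (0 6 17 1 11)(3 15 7 14 9 16 13 8 4 12)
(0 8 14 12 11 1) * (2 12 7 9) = (0 8 14 7 9 2 12 11 1) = [8, 0, 12, 3, 4, 5, 6, 9, 14, 2, 10, 1, 11, 13, 7]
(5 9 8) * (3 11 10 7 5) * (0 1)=(0 1)(3 11 10 7 5 9 8)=[1, 0, 2, 11, 4, 9, 6, 5, 3, 8, 7, 10]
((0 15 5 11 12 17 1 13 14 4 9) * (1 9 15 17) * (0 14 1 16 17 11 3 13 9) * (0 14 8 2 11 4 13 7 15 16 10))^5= ((0 4 16 17 14 13 1 9 8 2 11 12 10)(3 7 15 5))^5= (0 13 11 16 9 10 14 2 4 1 12 17 8)(3 7 15 5)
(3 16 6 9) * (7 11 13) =[0, 1, 2, 16, 4, 5, 9, 11, 8, 3, 10, 13, 12, 7, 14, 15, 6] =(3 16 6 9)(7 11 13)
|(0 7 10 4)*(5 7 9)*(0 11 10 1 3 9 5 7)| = 12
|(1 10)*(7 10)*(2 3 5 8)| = |(1 7 10)(2 3 5 8)| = 12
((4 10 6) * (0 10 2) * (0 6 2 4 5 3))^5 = ((0 10 2 6 5 3))^5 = (0 3 5 6 2 10)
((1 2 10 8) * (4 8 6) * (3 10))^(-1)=((1 2 3 10 6 4 8))^(-1)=(1 8 4 6 10 3 2)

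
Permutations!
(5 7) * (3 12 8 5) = [0, 1, 2, 12, 4, 7, 6, 3, 5, 9, 10, 11, 8] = (3 12 8 5 7)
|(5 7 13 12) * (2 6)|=|(2 6)(5 7 13 12)|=4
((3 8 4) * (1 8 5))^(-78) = (1 4 5 8 3)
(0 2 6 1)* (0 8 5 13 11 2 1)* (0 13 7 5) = (0 1 8)(2 6 13 11)(5 7) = [1, 8, 6, 3, 4, 7, 13, 5, 0, 9, 10, 2, 12, 11]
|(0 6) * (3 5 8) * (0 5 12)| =|(0 6 5 8 3 12)| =6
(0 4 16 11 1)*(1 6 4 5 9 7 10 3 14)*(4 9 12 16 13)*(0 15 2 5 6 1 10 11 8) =(0 6 9 7 11 1 15 2 5 12 16 8)(3 14 10)(4 13) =[6, 15, 5, 14, 13, 12, 9, 11, 0, 7, 3, 1, 16, 4, 10, 2, 8]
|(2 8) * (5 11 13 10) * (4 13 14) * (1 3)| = |(1 3)(2 8)(4 13 10 5 11 14)| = 6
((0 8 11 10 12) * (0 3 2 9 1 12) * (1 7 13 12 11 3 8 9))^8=(0 1 8 7 10 2 12 9 11 3 13)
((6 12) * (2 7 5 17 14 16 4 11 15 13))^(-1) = (2 13 15 11 4 16 14 17 5 7)(6 12)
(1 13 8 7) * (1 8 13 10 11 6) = (13)(1 10 11 6)(7 8) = [0, 10, 2, 3, 4, 5, 1, 8, 7, 9, 11, 6, 12, 13]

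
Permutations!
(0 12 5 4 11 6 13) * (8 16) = [12, 1, 2, 3, 11, 4, 13, 7, 16, 9, 10, 6, 5, 0, 14, 15, 8] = (0 12 5 4 11 6 13)(8 16)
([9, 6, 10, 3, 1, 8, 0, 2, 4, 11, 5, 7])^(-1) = (0 6 1 4 8 5 10 2 7 11 9)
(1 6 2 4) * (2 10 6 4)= (1 4)(6 10)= [0, 4, 2, 3, 1, 5, 10, 7, 8, 9, 6]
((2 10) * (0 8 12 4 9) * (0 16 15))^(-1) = (0 15 16 9 4 12 8)(2 10)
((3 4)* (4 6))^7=((3 6 4))^7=(3 6 4)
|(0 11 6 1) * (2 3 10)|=12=|(0 11 6 1)(2 3 10)|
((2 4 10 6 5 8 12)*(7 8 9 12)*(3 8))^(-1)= ((2 4 10 6 5 9 12)(3 8 7))^(-1)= (2 12 9 5 6 10 4)(3 7 8)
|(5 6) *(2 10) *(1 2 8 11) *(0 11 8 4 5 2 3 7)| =|(0 11 1 3 7)(2 10 4 5 6)| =5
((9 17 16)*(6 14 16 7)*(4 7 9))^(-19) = (4 7 6 14 16)(9 17)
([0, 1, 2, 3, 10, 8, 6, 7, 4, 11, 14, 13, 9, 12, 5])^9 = (4 8 5 14 10)(9 11 13 12)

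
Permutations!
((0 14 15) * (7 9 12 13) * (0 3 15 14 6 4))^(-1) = (0 4 6)(3 15)(7 13 12 9)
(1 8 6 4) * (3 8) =(1 3 8 6 4) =[0, 3, 2, 8, 1, 5, 4, 7, 6]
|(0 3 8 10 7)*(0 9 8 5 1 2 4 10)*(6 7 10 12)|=|(0 3 5 1 2 4 12 6 7 9 8)|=11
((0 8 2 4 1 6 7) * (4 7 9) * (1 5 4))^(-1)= (0 7 2 8)(1 9 6)(4 5)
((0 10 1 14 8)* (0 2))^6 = (14)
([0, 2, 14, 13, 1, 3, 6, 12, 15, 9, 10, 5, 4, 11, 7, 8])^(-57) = (1 7)(2 12)(3 5 11 13)(4 14)(8 15)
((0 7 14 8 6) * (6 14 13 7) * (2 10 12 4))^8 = ((0 6)(2 10 12 4)(7 13)(8 14))^8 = (14)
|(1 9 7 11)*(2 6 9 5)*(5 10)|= 8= |(1 10 5 2 6 9 7 11)|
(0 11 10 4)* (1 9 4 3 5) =(0 11 10 3 5 1 9 4) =[11, 9, 2, 5, 0, 1, 6, 7, 8, 4, 3, 10]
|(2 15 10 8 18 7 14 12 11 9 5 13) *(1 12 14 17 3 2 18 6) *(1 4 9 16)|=52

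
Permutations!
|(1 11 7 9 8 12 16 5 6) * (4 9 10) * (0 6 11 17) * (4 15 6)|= |(0 4 9 8 12 16 5 11 7 10 15 6 1 17)|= 14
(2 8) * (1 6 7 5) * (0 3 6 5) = (0 3 6 7)(1 5)(2 8) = [3, 5, 8, 6, 4, 1, 7, 0, 2]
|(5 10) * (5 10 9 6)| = |(10)(5 9 6)| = 3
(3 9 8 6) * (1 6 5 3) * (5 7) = (1 6)(3 9 8 7 5) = [0, 6, 2, 9, 4, 3, 1, 5, 7, 8]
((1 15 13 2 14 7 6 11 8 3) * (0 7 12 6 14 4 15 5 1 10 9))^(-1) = (0 9 10 3 8 11 6 12 14 7)(1 5)(2 13 15 4)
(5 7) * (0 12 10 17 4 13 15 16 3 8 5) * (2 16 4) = (0 12 10 17 2 16 3 8 5 7)(4 13 15) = [12, 1, 16, 8, 13, 7, 6, 0, 5, 9, 17, 11, 10, 15, 14, 4, 3, 2]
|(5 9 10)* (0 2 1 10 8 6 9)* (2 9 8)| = |(0 9 2 1 10 5)(6 8)| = 6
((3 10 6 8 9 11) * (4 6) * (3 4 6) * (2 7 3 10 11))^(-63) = ((2 7 3 11 4 10 6 8 9))^(-63) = (11)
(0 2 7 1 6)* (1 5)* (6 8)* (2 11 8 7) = [11, 7, 2, 3, 4, 1, 0, 5, 6, 9, 10, 8] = (0 11 8 6)(1 7 5)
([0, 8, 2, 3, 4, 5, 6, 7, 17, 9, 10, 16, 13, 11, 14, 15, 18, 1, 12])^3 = (11 12 16 13 18)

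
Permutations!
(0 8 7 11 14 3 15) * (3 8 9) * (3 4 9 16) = (0 16 3 15)(4 9)(7 11 14 8) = [16, 1, 2, 15, 9, 5, 6, 11, 7, 4, 10, 14, 12, 13, 8, 0, 3]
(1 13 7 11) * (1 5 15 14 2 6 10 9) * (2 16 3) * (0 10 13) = (0 10 9 1)(2 6 13 7 11 5 15 14 16 3) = [10, 0, 6, 2, 4, 15, 13, 11, 8, 1, 9, 5, 12, 7, 16, 14, 3]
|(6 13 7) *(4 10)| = |(4 10)(6 13 7)| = 6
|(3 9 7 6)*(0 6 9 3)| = |(0 6)(7 9)| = 2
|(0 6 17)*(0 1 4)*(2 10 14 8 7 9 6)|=|(0 2 10 14 8 7 9 6 17 1 4)|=11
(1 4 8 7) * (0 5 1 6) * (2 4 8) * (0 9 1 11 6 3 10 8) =(0 5 11 6 9 1)(2 4)(3 10 8 7) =[5, 0, 4, 10, 2, 11, 9, 3, 7, 1, 8, 6]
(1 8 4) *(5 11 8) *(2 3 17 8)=(1 5 11 2 3 17 8 4)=[0, 5, 3, 17, 1, 11, 6, 7, 4, 9, 10, 2, 12, 13, 14, 15, 16, 8]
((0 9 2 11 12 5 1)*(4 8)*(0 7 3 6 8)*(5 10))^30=((0 9 2 11 12 10 5 1 7 3 6 8 4))^30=(0 12 7 4 11 1 8 2 5 6 9 10 3)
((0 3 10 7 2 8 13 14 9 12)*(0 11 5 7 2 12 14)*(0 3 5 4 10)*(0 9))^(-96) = ((0 5 7 12 11 4 10 2 8 13 3 9 14))^(-96) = (0 8 12 9 10 5 13 11 14 2 7 3 4)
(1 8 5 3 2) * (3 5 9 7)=(1 8 9 7 3 2)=[0, 8, 1, 2, 4, 5, 6, 3, 9, 7]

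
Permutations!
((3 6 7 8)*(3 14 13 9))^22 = (3 6 7 8 14 13 9)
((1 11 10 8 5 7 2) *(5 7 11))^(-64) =(1 2 7 8 10 11 5)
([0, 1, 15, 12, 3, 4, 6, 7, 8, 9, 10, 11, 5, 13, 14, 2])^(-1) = (2 15)(3 4 5 12)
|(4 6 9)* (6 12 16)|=|(4 12 16 6 9)|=5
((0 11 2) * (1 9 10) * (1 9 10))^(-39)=((0 11 2)(1 10 9))^(-39)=(11)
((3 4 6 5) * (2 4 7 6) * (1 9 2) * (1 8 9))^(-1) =(2 9 8 4)(3 5 6 7)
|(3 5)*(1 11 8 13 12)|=10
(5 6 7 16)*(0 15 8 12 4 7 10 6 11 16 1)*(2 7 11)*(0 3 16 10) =(0 15 8 12 4 11 10 6)(1 3 16 5 2 7) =[15, 3, 7, 16, 11, 2, 0, 1, 12, 9, 6, 10, 4, 13, 14, 8, 5]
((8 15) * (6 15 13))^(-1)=((6 15 8 13))^(-1)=(6 13 8 15)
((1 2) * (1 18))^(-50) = (1 2 18)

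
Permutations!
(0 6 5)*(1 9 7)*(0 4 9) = (0 6 5 4 9 7 1) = [6, 0, 2, 3, 9, 4, 5, 1, 8, 7]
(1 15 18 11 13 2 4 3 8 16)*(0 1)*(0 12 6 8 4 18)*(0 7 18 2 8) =[1, 15, 2, 4, 3, 5, 0, 18, 16, 9, 10, 13, 6, 8, 14, 7, 12, 17, 11] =(0 1 15 7 18 11 13 8 16 12 6)(3 4)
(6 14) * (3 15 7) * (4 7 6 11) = (3 15 6 14 11 4 7) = [0, 1, 2, 15, 7, 5, 14, 3, 8, 9, 10, 4, 12, 13, 11, 6]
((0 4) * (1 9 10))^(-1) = (0 4)(1 10 9)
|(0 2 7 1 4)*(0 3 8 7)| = |(0 2)(1 4 3 8 7)| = 10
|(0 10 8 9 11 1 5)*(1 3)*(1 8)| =4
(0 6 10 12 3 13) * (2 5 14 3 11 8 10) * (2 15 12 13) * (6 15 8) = [15, 1, 5, 2, 4, 14, 8, 7, 10, 9, 13, 6, 11, 0, 3, 12] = (0 15 12 11 6 8 10 13)(2 5 14 3)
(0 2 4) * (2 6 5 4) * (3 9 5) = (0 6 3 9 5 4) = [6, 1, 2, 9, 0, 4, 3, 7, 8, 5]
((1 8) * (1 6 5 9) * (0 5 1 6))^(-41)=((0 5 9 6 1 8))^(-41)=(0 5 9 6 1 8)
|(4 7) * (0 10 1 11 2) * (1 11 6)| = 4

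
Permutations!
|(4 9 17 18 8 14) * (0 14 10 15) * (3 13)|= |(0 14 4 9 17 18 8 10 15)(3 13)|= 18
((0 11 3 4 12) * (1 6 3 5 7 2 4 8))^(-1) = (0 12 4 2 7 5 11)(1 8 3 6)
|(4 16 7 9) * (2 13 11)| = |(2 13 11)(4 16 7 9)| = 12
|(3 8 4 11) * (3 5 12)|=|(3 8 4 11 5 12)|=6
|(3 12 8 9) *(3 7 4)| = 6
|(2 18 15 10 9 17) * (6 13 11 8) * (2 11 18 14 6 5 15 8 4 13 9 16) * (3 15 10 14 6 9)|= |(2 6 3 15 14 9 17 11 4 13 18 8 5 10 16)|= 15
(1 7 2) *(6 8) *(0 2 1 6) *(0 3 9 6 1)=(0 2 1 7)(3 9 6 8)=[2, 7, 1, 9, 4, 5, 8, 0, 3, 6]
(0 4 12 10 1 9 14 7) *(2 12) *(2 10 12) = [4, 9, 2, 3, 10, 5, 6, 0, 8, 14, 1, 11, 12, 13, 7] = (0 4 10 1 9 14 7)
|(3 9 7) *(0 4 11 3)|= |(0 4 11 3 9 7)|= 6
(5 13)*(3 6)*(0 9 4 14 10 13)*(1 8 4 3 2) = (0 9 3 6 2 1 8 4 14 10 13 5) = [9, 8, 1, 6, 14, 0, 2, 7, 4, 3, 13, 11, 12, 5, 10]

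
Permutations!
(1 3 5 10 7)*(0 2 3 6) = [2, 6, 3, 5, 4, 10, 0, 1, 8, 9, 7] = (0 2 3 5 10 7 1 6)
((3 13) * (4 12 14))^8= (4 14 12)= ((3 13)(4 12 14))^8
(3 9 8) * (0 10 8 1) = [10, 0, 2, 9, 4, 5, 6, 7, 3, 1, 8] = (0 10 8 3 9 1)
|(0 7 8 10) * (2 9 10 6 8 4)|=6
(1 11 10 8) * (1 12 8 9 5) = (1 11 10 9 5)(8 12) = [0, 11, 2, 3, 4, 1, 6, 7, 12, 5, 9, 10, 8]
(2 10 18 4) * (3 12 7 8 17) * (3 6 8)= (2 10 18 4)(3 12 7)(6 8 17)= [0, 1, 10, 12, 2, 5, 8, 3, 17, 9, 18, 11, 7, 13, 14, 15, 16, 6, 4]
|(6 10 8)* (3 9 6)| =5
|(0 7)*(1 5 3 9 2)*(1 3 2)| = |(0 7)(1 5 2 3 9)| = 10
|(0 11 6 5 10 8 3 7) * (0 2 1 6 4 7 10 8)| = |(0 11 4 7 2 1 6 5 8 3 10)| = 11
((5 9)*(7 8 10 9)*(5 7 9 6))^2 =(5 7 10)(6 9 8)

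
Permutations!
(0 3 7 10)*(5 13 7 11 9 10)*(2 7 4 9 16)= [3, 1, 7, 11, 9, 13, 6, 5, 8, 10, 0, 16, 12, 4, 14, 15, 2]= (0 3 11 16 2 7 5 13 4 9 10)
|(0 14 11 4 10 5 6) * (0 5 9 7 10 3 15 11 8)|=12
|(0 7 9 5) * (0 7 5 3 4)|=6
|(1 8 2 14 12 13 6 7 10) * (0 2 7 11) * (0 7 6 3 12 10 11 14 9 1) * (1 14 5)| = 60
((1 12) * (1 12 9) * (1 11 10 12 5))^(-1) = (1 5 12 10 11 9)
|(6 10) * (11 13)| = |(6 10)(11 13)| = 2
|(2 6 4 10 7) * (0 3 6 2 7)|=5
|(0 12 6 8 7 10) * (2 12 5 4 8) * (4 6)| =|(0 5 6 2 12 4 8 7 10)| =9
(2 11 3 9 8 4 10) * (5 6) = (2 11 3 9 8 4 10)(5 6) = [0, 1, 11, 9, 10, 6, 5, 7, 4, 8, 2, 3]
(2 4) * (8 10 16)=(2 4)(8 10 16)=[0, 1, 4, 3, 2, 5, 6, 7, 10, 9, 16, 11, 12, 13, 14, 15, 8]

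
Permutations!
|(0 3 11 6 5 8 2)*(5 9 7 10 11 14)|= 30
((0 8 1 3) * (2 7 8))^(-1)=(0 3 1 8 7 2)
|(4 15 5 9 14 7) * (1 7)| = |(1 7 4 15 5 9 14)| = 7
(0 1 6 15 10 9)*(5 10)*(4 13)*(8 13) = [1, 6, 2, 3, 8, 10, 15, 7, 13, 0, 9, 11, 12, 4, 14, 5] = (0 1 6 15 5 10 9)(4 8 13)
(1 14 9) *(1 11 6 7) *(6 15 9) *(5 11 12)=(1 14 6 7)(5 11 15 9 12)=[0, 14, 2, 3, 4, 11, 7, 1, 8, 12, 10, 15, 5, 13, 6, 9]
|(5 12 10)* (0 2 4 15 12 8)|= |(0 2 4 15 12 10 5 8)|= 8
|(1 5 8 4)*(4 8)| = |(8)(1 5 4)| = 3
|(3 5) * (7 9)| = 2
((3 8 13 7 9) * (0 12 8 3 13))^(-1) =((0 12 8)(7 9 13))^(-1) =(0 8 12)(7 13 9)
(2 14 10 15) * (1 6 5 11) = (1 6 5 11)(2 14 10 15) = [0, 6, 14, 3, 4, 11, 5, 7, 8, 9, 15, 1, 12, 13, 10, 2]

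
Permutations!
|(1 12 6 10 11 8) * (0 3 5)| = 6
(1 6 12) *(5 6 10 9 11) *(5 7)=(1 10 9 11 7 5 6 12)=[0, 10, 2, 3, 4, 6, 12, 5, 8, 11, 9, 7, 1]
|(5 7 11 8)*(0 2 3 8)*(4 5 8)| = 7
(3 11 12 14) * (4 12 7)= [0, 1, 2, 11, 12, 5, 6, 4, 8, 9, 10, 7, 14, 13, 3]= (3 11 7 4 12 14)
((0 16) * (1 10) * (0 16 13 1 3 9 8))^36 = ((16)(0 13 1 10 3 9 8))^36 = (16)(0 13 1 10 3 9 8)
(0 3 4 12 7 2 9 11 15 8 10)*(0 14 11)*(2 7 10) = (0 3 4 12 10 14 11 15 8 2 9) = [3, 1, 9, 4, 12, 5, 6, 7, 2, 0, 14, 15, 10, 13, 11, 8]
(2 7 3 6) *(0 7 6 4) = [7, 1, 6, 4, 0, 5, 2, 3] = (0 7 3 4)(2 6)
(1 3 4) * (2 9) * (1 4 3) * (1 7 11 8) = (1 7 11 8)(2 9) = [0, 7, 9, 3, 4, 5, 6, 11, 1, 2, 10, 8]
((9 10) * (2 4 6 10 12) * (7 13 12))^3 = ((2 4 6 10 9 7 13 12))^3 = (2 10 13 4 9 12 6 7)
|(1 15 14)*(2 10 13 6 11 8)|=6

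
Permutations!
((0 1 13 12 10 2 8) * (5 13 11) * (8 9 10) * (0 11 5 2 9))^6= (0 11 12 5)(1 2 8 13)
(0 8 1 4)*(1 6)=(0 8 6 1 4)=[8, 4, 2, 3, 0, 5, 1, 7, 6]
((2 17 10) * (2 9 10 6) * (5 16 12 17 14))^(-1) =((2 14 5 16 12 17 6)(9 10))^(-1) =(2 6 17 12 16 5 14)(9 10)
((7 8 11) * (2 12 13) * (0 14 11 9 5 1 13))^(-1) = ((0 14 11 7 8 9 5 1 13 2 12))^(-1) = (0 12 2 13 1 5 9 8 7 11 14)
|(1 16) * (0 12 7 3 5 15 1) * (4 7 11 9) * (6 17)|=|(0 12 11 9 4 7 3 5 15 1 16)(6 17)|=22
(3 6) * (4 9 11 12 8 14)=(3 6)(4 9 11 12 8 14)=[0, 1, 2, 6, 9, 5, 3, 7, 14, 11, 10, 12, 8, 13, 4]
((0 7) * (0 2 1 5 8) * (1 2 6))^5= (0 8 5 1 6 7)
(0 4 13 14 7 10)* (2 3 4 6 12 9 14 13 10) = (0 6 12 9 14 7 2 3 4 10) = [6, 1, 3, 4, 10, 5, 12, 2, 8, 14, 0, 11, 9, 13, 7]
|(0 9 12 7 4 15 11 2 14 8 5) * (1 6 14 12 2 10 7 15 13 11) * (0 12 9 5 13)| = 26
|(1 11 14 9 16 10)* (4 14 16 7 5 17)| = |(1 11 16 10)(4 14 9 7 5 17)| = 12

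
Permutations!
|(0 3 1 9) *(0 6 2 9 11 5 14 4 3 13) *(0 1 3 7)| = |(0 13 1 11 5 14 4 7)(2 9 6)| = 24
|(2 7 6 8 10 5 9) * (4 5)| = |(2 7 6 8 10 4 5 9)| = 8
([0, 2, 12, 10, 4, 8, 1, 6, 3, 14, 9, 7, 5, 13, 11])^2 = (1 12 8 10 14 7)(2 5 3 9 11 6)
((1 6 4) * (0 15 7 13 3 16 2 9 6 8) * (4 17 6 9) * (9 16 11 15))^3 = ((0 9 16 2 4 1 8)(3 11 15 7 13)(6 17))^3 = (0 2 8 16 1 9 4)(3 7 11 13 15)(6 17)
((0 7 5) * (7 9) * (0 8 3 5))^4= ((0 9 7)(3 5 8))^4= (0 9 7)(3 5 8)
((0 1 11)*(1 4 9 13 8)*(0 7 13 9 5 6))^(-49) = ((0 4 5 6)(1 11 7 13 8))^(-49) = (0 6 5 4)(1 11 7 13 8)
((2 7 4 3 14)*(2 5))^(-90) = (14)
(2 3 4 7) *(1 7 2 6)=(1 7 6)(2 3 4)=[0, 7, 3, 4, 2, 5, 1, 6]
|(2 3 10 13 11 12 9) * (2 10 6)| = |(2 3 6)(9 10 13 11 12)| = 15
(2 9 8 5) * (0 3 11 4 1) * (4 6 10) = [3, 0, 9, 11, 1, 2, 10, 7, 5, 8, 4, 6] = (0 3 11 6 10 4 1)(2 9 8 5)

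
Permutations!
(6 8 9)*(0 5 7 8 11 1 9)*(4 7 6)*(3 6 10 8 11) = (0 5 10 8)(1 9 4 7 11)(3 6) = [5, 9, 2, 6, 7, 10, 3, 11, 0, 4, 8, 1]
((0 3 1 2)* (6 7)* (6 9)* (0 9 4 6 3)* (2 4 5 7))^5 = ((1 4 6 2 9 3)(5 7))^5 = (1 3 9 2 6 4)(5 7)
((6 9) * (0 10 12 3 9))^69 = (0 3)(6 12)(9 10)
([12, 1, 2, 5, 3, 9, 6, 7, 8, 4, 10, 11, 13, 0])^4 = (0 12 13)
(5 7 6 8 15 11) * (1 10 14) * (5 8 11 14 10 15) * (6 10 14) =(1 15 6 11 8 5 7 10 14) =[0, 15, 2, 3, 4, 7, 11, 10, 5, 9, 14, 8, 12, 13, 1, 6]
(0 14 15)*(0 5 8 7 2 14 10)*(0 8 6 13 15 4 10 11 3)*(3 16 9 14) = (0 11 16 9 14 4 10 8 7 2 3)(5 6 13 15) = [11, 1, 3, 0, 10, 6, 13, 2, 7, 14, 8, 16, 12, 15, 4, 5, 9]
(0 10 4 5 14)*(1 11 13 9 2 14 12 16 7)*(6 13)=(0 10 4 5 12 16 7 1 11 6 13 9 2 14)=[10, 11, 14, 3, 5, 12, 13, 1, 8, 2, 4, 6, 16, 9, 0, 15, 7]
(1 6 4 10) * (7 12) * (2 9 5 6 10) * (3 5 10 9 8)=(1 9 10)(2 8 3 5 6 4)(7 12)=[0, 9, 8, 5, 2, 6, 4, 12, 3, 10, 1, 11, 7]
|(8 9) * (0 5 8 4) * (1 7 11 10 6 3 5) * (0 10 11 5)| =10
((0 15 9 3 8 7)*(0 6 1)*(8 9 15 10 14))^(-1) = ((15)(0 10 14 8 7 6 1)(3 9))^(-1) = (15)(0 1 6 7 8 14 10)(3 9)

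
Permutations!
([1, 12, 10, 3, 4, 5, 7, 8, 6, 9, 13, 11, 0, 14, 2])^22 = [1, 12, 13, 3, 4, 5, 7, 8, 6, 9, 14, 11, 0, 2, 10]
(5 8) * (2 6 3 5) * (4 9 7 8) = (2 6 3 5 4 9 7 8) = [0, 1, 6, 5, 9, 4, 3, 8, 2, 7]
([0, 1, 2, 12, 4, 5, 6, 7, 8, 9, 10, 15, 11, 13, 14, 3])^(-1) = (3 15 11 12)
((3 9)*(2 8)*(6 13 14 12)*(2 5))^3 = (3 9)(6 12 14 13)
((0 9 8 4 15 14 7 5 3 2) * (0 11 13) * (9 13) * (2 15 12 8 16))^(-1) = ((0 13)(2 11 9 16)(3 15 14 7 5)(4 12 8))^(-1) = (0 13)(2 16 9 11)(3 5 7 14 15)(4 8 12)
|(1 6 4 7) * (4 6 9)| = |(1 9 4 7)| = 4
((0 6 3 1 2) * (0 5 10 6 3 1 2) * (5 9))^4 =((0 3 2 9 5 10 6 1))^4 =(0 5)(1 9)(2 6)(3 10)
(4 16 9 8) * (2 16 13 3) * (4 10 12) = (2 16 9 8 10 12 4 13 3) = [0, 1, 16, 2, 13, 5, 6, 7, 10, 8, 12, 11, 4, 3, 14, 15, 9]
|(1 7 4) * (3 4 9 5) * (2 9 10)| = 8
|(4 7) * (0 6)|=2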